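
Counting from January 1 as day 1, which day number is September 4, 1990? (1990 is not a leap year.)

Days in months before September: 31 + 28 + 31 + 30 + 31 + 30 + 31 + 31 = 243.
Plus 4 days into September → day 247.

247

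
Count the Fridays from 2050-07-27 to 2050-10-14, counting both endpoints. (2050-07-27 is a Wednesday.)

12

2050-07-27 is a Wednesday; the first Friday on or after it is 2050-07-29 (2 days later).
From 2050-07-29 to 2050-10-14: 2 + 31 + 30 + 14 = 77 days (rest of July, August, September, October).
77 ÷ 7 = 11 full weeks with remainder 0, so 11 more Fridays after the first → 12.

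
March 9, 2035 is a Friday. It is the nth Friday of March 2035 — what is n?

Day 9 falls in week ⌈9/7⌉ of the month.
Days 1–7 hold the 1st Friday, 8–14 the 2nd, 15–21 the 3rd, 22–28 the 4th, 29–31 the 5th.
9 is in the range for the 2nd.

2nd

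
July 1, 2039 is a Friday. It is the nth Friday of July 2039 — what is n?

Day 1 falls in week ⌈1/7⌉ of the month.
Days 1–7 hold the 1st Friday, 8–14 the 2nd, 15–21 the 3rd, 22–28 the 4th, 29–31 the 5th.
1 is in the range for the 1st.

1st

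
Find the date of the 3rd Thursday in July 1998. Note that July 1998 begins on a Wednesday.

July 1998 begins on a Wednesday, so the first Thursday is July 2 (1 day later).
The 3rd Thursday is 2 weeks later: 2 + 14 = 16.

July 16, 1998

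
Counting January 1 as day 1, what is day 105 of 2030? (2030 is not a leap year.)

Apr 15, 2030

Jan has 31 days (105 − 31 = 74 remain).
Feb has 28 days (74 − 28 = 46 remain).
Mar has 31 days (46 − 31 = 15 remain).
15 into Apr → Apr 15.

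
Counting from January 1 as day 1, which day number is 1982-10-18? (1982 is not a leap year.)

291

Days in months before October: 31 + 28 + 31 + 30 + 31 + 30 + 31 + 31 + 30 = 273.
Plus 18 days into October → day 291.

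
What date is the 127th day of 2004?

January has 31 days (127 − 31 = 96 remain).
February has 29 days (96 − 29 = 67 remain).
March has 31 days (67 − 31 = 36 remain).
April has 30 days (36 − 30 = 6 remain).
6 into May → May 6.

May 6, 2004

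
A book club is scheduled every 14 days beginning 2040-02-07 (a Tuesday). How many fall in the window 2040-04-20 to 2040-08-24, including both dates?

9

Occurrences land 14·i days after 2040-02-07 for i = 0, 1, 2, …
2040-04-20 is 73 days after the start; 73 ÷ 14 = 5 remainder 3; since the remainder is 3, round up to i = 6. First occurrence in the window: #7 on 2040-05-01 (6×14 = 84 days in).
2040-08-24 is 199 days after the start; 199 ÷ 14 = 14 remainder 3. Last occurrence in the window: #15 on 2040-08-21.
Occurrences #7 through #15: 9 in total.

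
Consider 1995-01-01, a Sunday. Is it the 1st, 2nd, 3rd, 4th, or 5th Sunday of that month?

Day 1 falls in week ⌈1/7⌉ of the month.
Days 1–7 hold the 1st Sunday, 8–14 the 2nd, 15–21 the 3rd, 22–28 the 4th, 29–31 the 5th.
1 is in the range for the 1st.

1st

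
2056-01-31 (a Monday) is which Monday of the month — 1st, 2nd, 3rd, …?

Day 31 falls in week ⌈31/7⌉ of the month.
Days 1–7 hold the 1st Monday, 8–14 the 2nd, 15–21 the 3rd, 22–28 the 4th, 29–31 the 5th.
31 is in the range for the 5th.

5th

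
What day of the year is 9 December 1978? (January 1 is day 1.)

343

Days in months before December: 31 + 28 + 31 + 30 + 31 + 30 + 31 + 31 + 30 + 31 + 30 = 334.
Plus 9 days into December → day 343.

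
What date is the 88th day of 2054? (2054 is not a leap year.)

2054-03-29

January has 31 days (88 − 31 = 57 remain).
February has 28 days (57 − 28 = 29 remain).
29 into March → March 29.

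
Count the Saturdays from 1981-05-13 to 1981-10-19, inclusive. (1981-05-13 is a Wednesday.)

23

1981-05-13 is a Wednesday; the first Saturday on or after it is 1981-05-16 (3 days later).
From 1981-05-16 to 1981-10-19: 15 + 30 + 31 + 31 + 30 + 19 = 156 days (rest of May, June, July, August, September, October).
156 ÷ 7 = 22 full weeks with remainder 2, so 22 more Saturdays after the first → 23.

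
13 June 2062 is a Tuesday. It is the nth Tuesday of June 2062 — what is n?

Day 13 falls in week ⌈13/7⌉ of the month.
Days 1–7 hold the 1st Tuesday, 8–14 the 2nd, 15–21 the 3rd, 22–28 the 4th, 29–31 the 5th.
13 is in the range for the 2nd.

2nd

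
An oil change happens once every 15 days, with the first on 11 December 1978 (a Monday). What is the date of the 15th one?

The 15th occurrence is 14 intervals after the first: 14 × 15 = 210 days after 11 December 1978.
December has 31 days — 20 days to the end of December leaves 190.
January has 31 days (159 left).
February has 28 days (131 left).
March has 31 days (100 left).
April has 30 days (70 left).
May has 31 days (39 left).
June has 30 days (9 left).
9 days into July → 9 July 1979.

9 July 1979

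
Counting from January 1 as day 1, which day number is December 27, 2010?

Days in months before December: 31 + 28 + 31 + 30 + 31 + 30 + 31 + 31 + 30 + 31 + 30 = 334.
Plus 27 days into December → day 361.

361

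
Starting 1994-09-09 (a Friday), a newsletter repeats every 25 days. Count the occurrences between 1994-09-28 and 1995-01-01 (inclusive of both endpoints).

4

Occurrences land 25·i days after 1994-09-09 for i = 0, 1, 2, …
1994-09-28 is 19 days after the start; 19 ÷ 25 = 0 remainder 19; since the remainder is 19, round up to i = 1. First occurrence in the window: #2 on 1994-10-04 (1×25 = 25 days in).
1995-01-01 is 114 days after the start; 114 ÷ 25 = 4 remainder 14. Last occurrence in the window: #5 on 1994-12-18.
Occurrences #2 through #5: 4 in total.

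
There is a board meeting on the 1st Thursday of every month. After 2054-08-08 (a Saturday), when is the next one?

August 2054 starts on a Saturday, so its 1st Thursday is 2054-08-06 (5 days in).
That is not after 2054-08-08, so look at September 2054.
September 2054 starts on a Tuesday, so its 1st Thursday is 2054-09-03 (2 days in).

2054-09-03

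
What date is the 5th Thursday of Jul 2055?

The first Thursday of Jul 2055 is Jul 1.
The 5th Thursday is 4 weeks later: 1 + 28 = 29.

Jul 29, 2055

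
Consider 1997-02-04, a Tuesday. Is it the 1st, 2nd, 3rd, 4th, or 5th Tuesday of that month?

Day 4 falls in week ⌈4/7⌉ of the month.
Days 1–7 hold the 1st Tuesday, 8–14 the 2nd, 15–21 the 3rd, 22–28 the 4th, 29–31 the 5th.
4 is in the range for the 1st.

1st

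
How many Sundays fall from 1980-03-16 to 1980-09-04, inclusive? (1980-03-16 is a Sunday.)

25

1980-03-16 is a Sunday; the first Sunday on or after it is 1980-03-16.
From 1980-03-16 to 1980-09-04: 15 + 30 + 31 + 30 + 31 + 31 + 4 = 172 days (rest of March, April, May, June, July, August, September).
172 ÷ 7 = 24 full weeks with remainder 4, so 24 more Sundays after the first → 25.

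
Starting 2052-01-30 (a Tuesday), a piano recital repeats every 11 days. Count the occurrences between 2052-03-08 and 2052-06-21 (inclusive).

Occurrences land 11·i days after 2052-01-30 for i = 0, 1, 2, …
2052-03-08 is 38 days after the start; 38 ÷ 11 = 3 remainder 5; since the remainder is 5, round up to i = 4. First occurrence in the window: #5 on 2052-03-14 (4×11 = 44 days in).
2052-06-21 is 143 days after the start; 143 ÷ 11 = 13 remainder 0. Last occurrence in the window: #14 on 2052-06-21.
Occurrences #5 through #14: 10 in total.

10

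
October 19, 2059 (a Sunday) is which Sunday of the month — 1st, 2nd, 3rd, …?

3rd

Day 19 falls in week ⌈19/7⌉ of the month.
Days 1–7 hold the 1st Sunday, 8–14 the 2nd, 15–21 the 3rd, 22–28 the 4th, 29–31 the 5th.
19 is in the range for the 3rd.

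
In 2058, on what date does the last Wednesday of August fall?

28 August 2058

The first Wednesday of August 2058 is August 7.
August 2058 has 31 days. Adding weeks: 7, 14, 21, 28 — the last one ≤ 31 is the 28th.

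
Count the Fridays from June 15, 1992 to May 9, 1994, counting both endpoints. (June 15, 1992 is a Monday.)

June 15, 1992 is a Monday; the first Friday on or after it is June 19, 1992 (4 days later).
From June 19, 1992 to May 9, 1994: 195 + 365 + 129 = 689 days (rest of 1992, 1993, to May 9, 1994 in 1994).
689 ÷ 7 = 98 full weeks with remainder 3, so 98 more Fridays after the first → 99.

99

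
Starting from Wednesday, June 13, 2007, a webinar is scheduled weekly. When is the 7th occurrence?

The 7th occurrence is 6 intervals after the first: 6 × 7 = 42 days after June 13, 2007.
June has 30 days — 17 days to the end of June leaves 25.
25 days into July → July 25, 2007.

July 25, 2007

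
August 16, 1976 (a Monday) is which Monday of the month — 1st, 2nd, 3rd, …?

3rd

Day 16 falls in week ⌈16/7⌉ of the month.
Days 1–7 hold the 1st Monday, 8–14 the 2nd, 15–21 the 3rd, 22–28 the 4th, 29–31 the 5th.
16 is in the range for the 3rd.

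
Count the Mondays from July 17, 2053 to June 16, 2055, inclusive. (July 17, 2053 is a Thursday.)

July 17, 2053 is a Thursday; the first Monday on or after it is July 21, 2053 (4 days later).
From July 21, 2053 to June 16, 2055: 163 + 365 + 167 = 695 days (rest of 2053, 2054, to June 16, 2055 in 2055).
695 ÷ 7 = 99 full weeks with remainder 2, so 99 more Mondays after the first → 100.

100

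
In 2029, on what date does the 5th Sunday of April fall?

April 29, 2029

April 2029 begins on a Sunday, so the first Sunday is April 1.
The 5th Sunday is 4 weeks later: 1 + 28 = 29.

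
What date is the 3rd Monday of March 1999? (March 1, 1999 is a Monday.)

March 15, 1999

March 1999 begins on a Monday, so the first Monday is March 1.
The 3rd Monday is 2 weeks later: 1 + 14 = 15.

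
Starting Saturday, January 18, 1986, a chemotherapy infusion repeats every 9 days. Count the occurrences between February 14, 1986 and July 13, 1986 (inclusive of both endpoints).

17

Occurrences land 9·i days after January 18, 1986 for i = 0, 1, 2, …
February 14, 1986 is 27 days after the start; 27 ÷ 9 = 3 remainder 0. First occurrence in the window: #4 on February 14, 1986 (3×9 = 27 days in).
July 13, 1986 is 176 days after the start; 176 ÷ 9 = 19 remainder 5. Last occurrence in the window: #20 on July 8, 1986.
Occurrences #4 through #20: 17 in total.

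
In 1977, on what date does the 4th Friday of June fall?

24 June 1977

June 1977 begins on a Wednesday, so the first Friday is June 3 (2 days later).
The 4th Friday is 3 weeks later: 3 + 21 = 24.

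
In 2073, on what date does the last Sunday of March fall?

2073-03-26

March 2073 begins on a Wednesday, so the first Sunday is March 5 (4 days later).
March 2073 has 31 days. Adding weeks: 5, 12, 19, 26 — the last one ≤ 31 is the 26th.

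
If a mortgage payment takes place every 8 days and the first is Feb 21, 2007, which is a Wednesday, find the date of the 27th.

Sep 17, 2007

The 27th occurrence is 26 intervals after the first: 26 × 8 = 208 days after Feb 21, 2007.
Feb has 28 days — 7 days to the end of Feb leaves 201.
Mar has 31 days (170 left).
Apr has 30 days (140 left).
May has 31 days (109 left).
Jun has 30 days (79 left).
Jul has 31 days (48 left).
Aug has 31 days (17 left).
17 days into Sep → Sep 17, 2007.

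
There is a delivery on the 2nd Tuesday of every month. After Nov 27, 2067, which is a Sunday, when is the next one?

Dec 13, 2067

Nov 2067 starts on a Tuesday; its first Tuesday is the 1st, so the 2nd Tuesday is the 8th — Nov 8, 2067.
That is not after Nov 27, 2067, so look at Dec 2067.
Dec 2067 starts on a Thursday; its first Tuesday is the 6th, so the 2nd Tuesday is the 13th — Dec 13, 2067.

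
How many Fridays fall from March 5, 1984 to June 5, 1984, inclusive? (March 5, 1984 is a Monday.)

13

March 5, 1984 is a Monday; the first Friday on or after it is March 9, 1984 (4 days later).
From March 9, 1984 to June 5, 1984: 22 + 30 + 31 + 5 = 88 days (rest of March, April, May, June).
88 ÷ 7 = 12 full weeks with remainder 4, so 12 more Fridays after the first → 13.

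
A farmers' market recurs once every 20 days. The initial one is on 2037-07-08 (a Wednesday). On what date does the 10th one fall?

2038-01-04

The 10th occurrence is 9 intervals after the first: 9 × 20 = 180 days after 2037-07-08.
July has 31 days — 23 days to the end of July leaves 157.
August has 31 days (126 left).
September has 30 days (96 left).
October has 31 days (65 left).
November has 30 days (35 left).
December has 31 days (4 left).
4 days into January → 2038-01-04.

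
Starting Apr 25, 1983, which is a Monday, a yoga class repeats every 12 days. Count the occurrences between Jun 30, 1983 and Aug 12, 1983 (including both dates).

4

Occurrences land 12·i days after Apr 25, 1983 for i = 0, 1, 2, …
Jun 30, 1983 is 66 days after the start; 66 ÷ 12 = 5 remainder 6; since the remainder is 6, round up to i = 6. First occurrence in the window: #7 on Jul 6, 1983 (6×12 = 72 days in).
Aug 12, 1983 is 109 days after the start; 109 ÷ 12 = 9 remainder 1. Last occurrence in the window: #10 on Aug 11, 1983.
Occurrences #7 through #10: 4 in total.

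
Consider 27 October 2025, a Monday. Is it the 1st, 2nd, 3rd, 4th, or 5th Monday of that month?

4th

Day 27 falls in week ⌈27/7⌉ of the month.
Days 1–7 hold the 1st Monday, 8–14 the 2nd, 15–21 the 3rd, 22–28 the 4th, 29–31 the 5th.
27 is in the range for the 4th.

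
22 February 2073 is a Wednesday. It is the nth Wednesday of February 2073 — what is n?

4th

Day 22 falls in week ⌈22/7⌉ of the month.
Days 1–7 hold the 1st Wednesday, 8–14 the 2nd, 15–21 the 3rd, 22–28 the 4th, 29–31 the 5th.
22 is in the range for the 4th.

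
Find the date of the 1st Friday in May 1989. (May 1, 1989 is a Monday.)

May 5, 1989

May 1989 begins on a Monday, so the first Friday is May 5 (4 days later).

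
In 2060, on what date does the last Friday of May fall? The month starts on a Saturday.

May 2060 begins on a Saturday, so the first Friday is May 7 (6 days later).
May 2060 has 31 days. Adding weeks: 7, 14, 21, 28 — the last one ≤ 31 is the 28th.

May 28, 2060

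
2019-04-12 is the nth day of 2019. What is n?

102

Days in months before April: 31 + 28 + 31 = 90.
Plus 12 days into April → day 102.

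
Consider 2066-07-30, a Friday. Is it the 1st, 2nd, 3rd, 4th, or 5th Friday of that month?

5th

Day 30 falls in week ⌈30/7⌉ of the month.
Days 1–7 hold the 1st Friday, 8–14 the 2nd, 15–21 the 3rd, 22–28 the 4th, 29–31 the 5th.
30 is in the range for the 5th.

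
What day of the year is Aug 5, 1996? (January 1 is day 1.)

Days in months before Aug: 31 + 29 + 31 + 30 + 31 + 30 + 31 = 213.
Plus 5 days into Aug → day 218.

218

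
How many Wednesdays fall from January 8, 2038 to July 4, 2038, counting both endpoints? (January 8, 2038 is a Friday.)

January 8, 2038 is a Friday; the first Wednesday on or after it is January 13, 2038 (5 days later).
From January 13, 2038 to July 4, 2038: 18 + 28 + 31 + 30 + 31 + 30 + 4 = 172 days (rest of January, February, March, April, May, June, July).
172 ÷ 7 = 24 full weeks with remainder 4, so 24 more Wednesdays after the first → 25.

25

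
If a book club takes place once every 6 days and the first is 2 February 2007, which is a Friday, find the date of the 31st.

The 31st occurrence is 30 intervals after the first: 30 × 6 = 180 days after 2 February 2007.
February has 28 days — 26 days to the end of February leaves 154.
March has 31 days (123 left).
April has 30 days (93 left).
May has 31 days (62 left).
June has 30 days (32 left).
July has 31 days (1 left).
1 day into August → 1 August 2007.

1 August 2007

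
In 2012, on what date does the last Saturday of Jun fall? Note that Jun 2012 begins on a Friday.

Jun 30, 2012

Jun 2012 begins on a Friday, so the first Saturday is Jun 2 (1 day later).
Jun 2012 has 30 days. Adding weeks: 2, 9, 16, 23, 30 — the last one ≤ 30 is the 30th.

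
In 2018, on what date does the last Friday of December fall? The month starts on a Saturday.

December 2018 begins on a Saturday, so the first Friday is December 7 (6 days later).
December 2018 has 31 days. Adding weeks: 7, 14, 21, 28 — the last one ≤ 31 is the 28th.

2018-12-28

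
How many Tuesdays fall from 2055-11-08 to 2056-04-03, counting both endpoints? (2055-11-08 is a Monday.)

21

2055-11-08 is a Monday; the first Tuesday on or after it is 2055-11-09 (1 day later).
From 2055-11-09 to 2056-04-03: 21 + 31 + 31 + 29 + 31 + 3 = 146 days (rest of November, December, January, February, March, April).
146 ÷ 7 = 20 full weeks with remainder 6, so 20 more Tuesdays after the first → 21.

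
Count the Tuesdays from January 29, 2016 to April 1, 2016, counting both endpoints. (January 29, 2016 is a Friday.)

January 29, 2016 is a Friday; the first Tuesday on or after it is February 2, 2016 (4 days later).
From February 2, 2016 to April 1, 2016: 27 + 31 + 1 = 59 days (rest of February, March, April).
59 ÷ 7 = 8 full weeks with remainder 3, so 8 more Tuesdays after the first → 9.

9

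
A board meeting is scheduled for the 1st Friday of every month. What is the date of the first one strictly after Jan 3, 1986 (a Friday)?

Jan 1986 starts on a Wednesday, so its 1st Friday is Jan 3, 1986 (2 days in).
That is not after Jan 3, 1986, so look at Feb 1986.
Feb 1986 starts on a Saturday, so its 1st Friday is Feb 7, 1986 (6 days in).

Feb 7, 1986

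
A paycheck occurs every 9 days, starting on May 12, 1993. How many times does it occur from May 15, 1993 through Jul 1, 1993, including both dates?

Occurrences land 9·i days after May 12, 1993 for i = 0, 1, 2, …
May 15, 1993 is 3 days after the start; 3 ÷ 9 = 0 remainder 3; since the remainder is 3, round up to i = 1. First occurrence in the window: #2 on May 21, 1993 (1×9 = 9 days in).
Jul 1, 1993 is 50 days after the start; 50 ÷ 9 = 5 remainder 5. Last occurrence in the window: #6 on Jun 26, 1993.
Occurrences #2 through #6: 5 in total.

5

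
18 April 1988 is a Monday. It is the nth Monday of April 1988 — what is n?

Day 18 falls in week ⌈18/7⌉ of the month.
Days 1–7 hold the 1st Monday, 8–14 the 2nd, 15–21 the 3rd, 22–28 the 4th, 29–31 the 5th.
18 is in the range for the 3rd.

3rd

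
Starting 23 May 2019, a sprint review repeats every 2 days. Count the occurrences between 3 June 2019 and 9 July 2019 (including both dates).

Occurrences land 2·i days after 23 May 2019 for i = 0, 1, 2, …
3 June 2019 is 11 days after the start; 11 ÷ 2 = 5 remainder 1; since the remainder is 1, round up to i = 6. First occurrence in the window: #7 on 4 June 2019 (6×2 = 12 days in).
9 July 2019 is 47 days after the start; 47 ÷ 2 = 23 remainder 1. Last occurrence in the window: #24 on 8 July 2019.
Occurrences #7 through #24: 18 in total.

18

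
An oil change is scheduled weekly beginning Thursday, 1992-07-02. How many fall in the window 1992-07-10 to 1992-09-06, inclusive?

Occurrences land 7·i days after 1992-07-02 for i = 0, 1, 2, …
1992-07-10 is 8 days after the start; 8 ÷ 7 = 1 remainder 1; since the remainder is 1, round up to i = 2. First occurrence in the window: #3 on 1992-07-16 (2×7 = 14 days in).
1992-09-06 is 66 days after the start; 66 ÷ 7 = 9 remainder 3. Last occurrence in the window: #10 on 1992-09-03.
Occurrences #3 through #10: 8 in total.

8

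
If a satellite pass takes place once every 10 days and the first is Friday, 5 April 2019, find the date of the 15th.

The 15th occurrence is 14 intervals after the first: 14 × 10 = 140 days after 5 April 2019.
April has 30 days — 25 days to the end of April leaves 115.
May has 31 days (84 left).
June has 30 days (54 left).
July has 31 days (23 left).
23 days into August → 23 August 2019.

23 August 2019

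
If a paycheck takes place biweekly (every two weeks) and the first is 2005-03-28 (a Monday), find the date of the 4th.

The 4th occurrence is 3 intervals after the first: 3 × 14 = 42 days after 2005-03-28.
March has 31 days — 3 days to the end of March leaves 39.
April has 30 days (9 left).
9 days into May → 2005-05-09.

2005-05-09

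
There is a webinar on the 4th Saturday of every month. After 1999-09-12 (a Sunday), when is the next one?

1999-09-25

September 1999 starts on a Wednesday; its first Saturday is the 4th, so the 4th Saturday is the 25th — 1999-09-25.
1999-09-25 is after 1999-09-12, so that is the next one.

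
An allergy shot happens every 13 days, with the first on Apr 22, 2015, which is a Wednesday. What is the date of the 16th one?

The 16th occurrence is 15 intervals after the first: 15 × 13 = 195 days after Apr 22, 2015.
Apr has 30 days — 8 days to the end of Apr leaves 187.
May has 31 days (156 left).
Jun has 30 days (126 left).
Jul has 31 days (95 left).
Aug has 31 days (64 left).
Sep has 30 days (34 left).
Oct has 31 days (3 left).
3 days into Nov → Nov 3, 2015.

Nov 3, 2015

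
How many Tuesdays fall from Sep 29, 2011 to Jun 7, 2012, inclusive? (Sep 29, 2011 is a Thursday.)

36

Sep 29, 2011 is a Thursday; the first Tuesday on or after it is Oct 4, 2011 (5 days later).
From Oct 4, 2011 to Jun 7, 2012: 27 + 30 + 31 + 31 + 29 + 31 + 30 + 31 + 7 = 247 days (rest of Oct, Nov, Dec, Jan, Feb, Mar, Apr, May, Jun).
247 ÷ 7 = 35 full weeks with remainder 2, so 35 more Tuesdays after the first → 36.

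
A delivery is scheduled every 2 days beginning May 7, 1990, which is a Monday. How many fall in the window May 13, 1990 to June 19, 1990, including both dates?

19

Occurrences land 2·i days after May 7, 1990 for i = 0, 1, 2, …
May 13, 1990 is 6 days after the start; 6 ÷ 2 = 3 remainder 0. First occurrence in the window: #4 on May 13, 1990 (3×2 = 6 days in).
June 19, 1990 is 43 days after the start; 43 ÷ 2 = 21 remainder 1. Last occurrence in the window: #22 on June 18, 1990.
Occurrences #4 through #22: 19 in total.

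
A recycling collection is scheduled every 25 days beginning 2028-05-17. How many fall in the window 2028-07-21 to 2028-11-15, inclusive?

Occurrences land 25·i days after 2028-05-17 for i = 0, 1, 2, …
2028-07-21 is 65 days after the start; 65 ÷ 25 = 2 remainder 15; since the remainder is 15, round up to i = 3. First occurrence in the window: #4 on 2028-07-31 (3×25 = 75 days in).
2028-11-15 is 182 days after the start; 182 ÷ 25 = 7 remainder 7. Last occurrence in the window: #8 on 2028-11-08.
Occurrences #4 through #8: 5 in total.

5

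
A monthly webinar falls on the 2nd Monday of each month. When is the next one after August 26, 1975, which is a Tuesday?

September 8, 1975

August 1975 starts on a Friday; its first Monday is the 4th, so the 2nd Monday is the 11th — August 11, 1975.
That is not after August 26, 1975, so look at September 1975.
September 1975 starts on a Monday; its first Monday is the 1st, so the 2nd Monday is the 8th — September 8, 1975.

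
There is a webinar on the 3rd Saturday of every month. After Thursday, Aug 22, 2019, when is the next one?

Aug 2019 starts on a Thursday; its first Saturday is the 3rd, so the 3rd Saturday is the 17th — Aug 17, 2019.
That is not after Aug 22, 2019, so look at Sep 2019.
Sep 2019 starts on a Sunday; its first Saturday is the 7th, so the 3rd Saturday is the 21st — Sep 21, 2019.

Sep 21, 2019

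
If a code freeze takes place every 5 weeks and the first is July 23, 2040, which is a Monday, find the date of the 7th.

The 7th occurrence is 6 intervals after the first: 6 × 35 = 210 days after July 23, 2040.
July has 31 days — 8 days to the end of July leaves 202.
August has 31 days (171 left).
September has 30 days (141 left).
October has 31 days (110 left).
November has 30 days (80 left).
December has 31 days (49 left).
January has 31 days (18 left).
18 days into February → February 18, 2041.

February 18, 2041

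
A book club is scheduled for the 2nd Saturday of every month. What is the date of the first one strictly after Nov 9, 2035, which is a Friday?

Nov 10, 2035

Nov 2035 starts on a Thursday; its first Saturday is the 3rd, so the 2nd Saturday is the 10th — Nov 10, 2035.
Nov 10, 2035 is after Nov 9, 2035, so that is the next one.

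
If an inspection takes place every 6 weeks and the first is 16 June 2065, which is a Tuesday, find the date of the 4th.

20 October 2065

The 4th occurrence is 3 intervals after the first: 3 × 42 = 126 days after 16 June 2065.
June has 30 days — 14 days to the end of June leaves 112.
July has 31 days (81 left).
August has 31 days (50 left).
September has 30 days (20 left).
20 days into October → 20 October 2065.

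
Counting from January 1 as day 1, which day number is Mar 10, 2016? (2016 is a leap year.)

Days in months before Mar: 31 + 29 = 60.
Plus 10 days into Mar → day 70.

70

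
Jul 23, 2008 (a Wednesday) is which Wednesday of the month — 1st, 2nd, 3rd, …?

Day 23 falls in week ⌈23/7⌉ of the month.
Days 1–7 hold the 1st Wednesday, 8–14 the 2nd, 15–21 the 3rd, 22–28 the 4th, 29–31 the 5th.
23 is in the range for the 4th.

4th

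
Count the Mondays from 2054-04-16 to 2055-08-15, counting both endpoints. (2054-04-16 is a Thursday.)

69

2054-04-16 is a Thursday; the first Monday on or after it is 2054-04-20 (4 days later).
From 2054-04-20 to 2055-08-15: 255 + 227 = 482 days (rest of 2054, to 2055-08-15 in 2055).
482 ÷ 7 = 68 full weeks with remainder 6, so 68 more Mondays after the first → 69.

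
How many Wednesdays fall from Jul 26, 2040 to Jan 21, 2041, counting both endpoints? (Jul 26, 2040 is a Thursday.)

25

Jul 26, 2040 is a Thursday; the first Wednesday on or after it is Aug 1, 2040 (6 days later).
From Aug 1, 2040 to Jan 21, 2041: 30 + 30 + 31 + 30 + 31 + 21 = 173 days (rest of Aug, Sep, Oct, Nov, Dec, Jan).
173 ÷ 7 = 24 full weeks with remainder 5, so 24 more Wednesdays after the first → 25.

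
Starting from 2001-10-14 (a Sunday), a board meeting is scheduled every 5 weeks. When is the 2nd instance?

2001-11-18

The 2nd occurrence is 1 interval after the first: 1 × 35 = 35 days after 2001-10-14.
October has 31 days — 17 days to the end of October leaves 18.
18 days into November → 2001-11-18.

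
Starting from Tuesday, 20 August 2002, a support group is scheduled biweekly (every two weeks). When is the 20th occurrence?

The 20th occurrence is 19 intervals after the first: 19 × 14 = 266 days after 20 August 2002.
August has 31 days — 11 days to the end of August leaves 255.
September has 30 days (225 left).
October has 31 days (194 left).
November has 30 days (164 left).
December has 31 days (133 left).
January has 31 days (102 left).
February has 28 days (74 left).
March has 31 days (43 left).
April has 30 days (13 left).
13 days into May → 13 May 2003.

13 May 2003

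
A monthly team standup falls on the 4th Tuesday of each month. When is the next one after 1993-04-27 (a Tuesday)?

April 1993 starts on a Thursday; its first Tuesday is the 6th, so the 4th Tuesday is the 27th — 1993-04-27.
That is not after 1993-04-27, so look at May 1993.
May 1993 starts on a Saturday; its first Tuesday is the 4th, so the 4th Tuesday is the 25th — 1993-05-25.

1993-05-25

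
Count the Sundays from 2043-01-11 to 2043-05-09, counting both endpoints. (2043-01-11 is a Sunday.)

2043-01-11 is a Sunday; the first Sunday on or after it is 2043-01-11.
From 2043-01-11 to 2043-05-09: 20 + 28 + 31 + 30 + 9 = 118 days (rest of January, February, March, April, May).
118 ÷ 7 = 16 full weeks with remainder 6, so 16 more Sundays after the first → 17.

17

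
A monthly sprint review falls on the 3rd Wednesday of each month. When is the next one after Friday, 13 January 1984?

18 January 1984

January 1984 starts on a Sunday; its first Wednesday is the 4th, so the 3rd Wednesday is the 18th — 18 January 1984.
18 January 1984 is after 13 January 1984, so that is the next one.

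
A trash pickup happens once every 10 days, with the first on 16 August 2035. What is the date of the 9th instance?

4 November 2035

The 9th occurrence is 8 intervals after the first: 8 × 10 = 80 days after 16 August 2035.
August has 31 days — 15 days to the end of August leaves 65.
September has 30 days (35 left).
October has 31 days (4 left).
4 days into November → 4 November 2035.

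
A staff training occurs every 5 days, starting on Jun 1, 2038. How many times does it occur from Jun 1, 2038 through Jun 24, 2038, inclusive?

5

Occurrences land 5·i days after Jun 1, 2038 for i = 0, 1, 2, …
The window opens on the start date, so the first occurrence inside is #1 on Jun 1, 2038.
Jun 24, 2038 is 23 days after the start; 23 ÷ 5 = 4 remainder 3. Last occurrence in the window: #5 on Jun 21, 2038.
Occurrences #1 through #5: 5 in total.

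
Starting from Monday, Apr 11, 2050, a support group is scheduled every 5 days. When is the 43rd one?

The 43rd occurrence is 42 intervals after the first: 42 × 5 = 210 days after Apr 11, 2050.
Apr has 30 days — 19 days to the end of Apr leaves 191.
May has 31 days (160 left).
Jun has 30 days (130 left).
Jul has 31 days (99 left).
Aug has 31 days (68 left).
Sep has 30 days (38 left).
Oct has 31 days (7 left).
7 days into Nov → Nov 7, 2050.

Nov 7, 2050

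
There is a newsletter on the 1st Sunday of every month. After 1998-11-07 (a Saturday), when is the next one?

November 1998 starts on a Sunday, so its 1st Sunday is 1998-11-01.
That is not after 1998-11-07, so look at December 1998.
December 1998 starts on a Tuesday, so its 1st Sunday is 1998-12-06 (5 days in).

1998-12-06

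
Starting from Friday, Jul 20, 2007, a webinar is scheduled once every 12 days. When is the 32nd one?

Jul 26, 2008

The 32nd occurrence is 31 intervals after the first: 31 × 12 = 372 days after Jul 20, 2007.
Jul has 31 days — 11 days to the end of Jul leaves 361.
Aug has 31 days (330 left).
Sep has 30 days (300 left).
Oct has 31 days (269 left).
Nov has 30 days (239 left).
Dec has 31 days (208 left).
Jan has 31 days (177 left).
Feb has 29 days (148 left).
Mar has 31 days (117 left).
Apr has 30 days (87 left).
May has 31 days (56 left).
Jun has 30 days (26 left).
26 days into Jul → Jul 26, 2008.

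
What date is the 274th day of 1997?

1997-10-01

January has 31 days (274 − 31 = 243 remain).
February has 28 days (243 − 28 = 215 remain).
March has 31 days (215 − 31 = 184 remain).
April has 30 days (184 − 30 = 154 remain).
May has 31 days (154 − 31 = 123 remain).
June has 30 days (123 − 30 = 93 remain).
July has 31 days (93 − 31 = 62 remain).
August has 31 days (62 − 31 = 31 remain).
September has 30 days (31 − 30 = 1 remain).
1 into October → October 1.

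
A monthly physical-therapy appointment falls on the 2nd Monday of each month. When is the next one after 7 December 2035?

December 2035 starts on a Saturday; its first Monday is the 3rd, so the 2nd Monday is the 10th — 10 December 2035.
10 December 2035 is after 7 December 2035, so that is the next one.

10 December 2035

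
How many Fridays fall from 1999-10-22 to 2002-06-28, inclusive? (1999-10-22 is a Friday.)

141

1999-10-22 is a Friday; the first Friday on or after it is 1999-10-22.
From 1999-10-22 to 2002-06-28: 70 + 366 + 365 + 179 = 980 days (rest of 1999, 2000, 2001, to 2002-06-28 in 2002).
980 ÷ 7 = 140 full weeks with remainder 0, so 140 more Fridays after the first → 141.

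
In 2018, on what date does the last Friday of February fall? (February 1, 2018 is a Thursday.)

February 2018 begins on a Thursday, so the first Friday is February 2 (1 day later).
February 2018 has 28 days. Adding weeks: 2, 9, 16, 23 — the last one ≤ 28 is the 23rd.

February 23, 2018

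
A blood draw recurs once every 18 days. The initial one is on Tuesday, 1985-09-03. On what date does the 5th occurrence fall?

The 5th occurrence is 4 intervals after the first: 4 × 18 = 72 days after 1985-09-03.
September has 30 days — 27 days to the end of September leaves 45.
October has 31 days (14 left).
14 days into November → 1985-11-14.

1985-11-14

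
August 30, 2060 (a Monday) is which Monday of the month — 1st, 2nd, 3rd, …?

5th

Day 30 falls in week ⌈30/7⌉ of the month.
Days 1–7 hold the 1st Monday, 8–14 the 2nd, 15–21 the 3rd, 22–28 the 4th, 29–31 the 5th.
30 is in the range for the 5th.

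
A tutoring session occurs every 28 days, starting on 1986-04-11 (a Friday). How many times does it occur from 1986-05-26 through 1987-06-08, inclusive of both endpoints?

14

Occurrences land 28·i days after 1986-04-11 for i = 0, 1, 2, …
1986-05-26 is 45 days after the start; 45 ÷ 28 = 1 remainder 17; since the remainder is 17, round up to i = 2. First occurrence in the window: #3 on 1986-06-06 (2×28 = 56 days in).
1987-06-08 is 423 days after the start; 423 ÷ 28 = 15 remainder 3. Last occurrence in the window: #16 on 1987-06-05.
Occurrences #3 through #16: 14 in total.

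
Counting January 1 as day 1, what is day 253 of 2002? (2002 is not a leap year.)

2002-09-10

January has 31 days (253 − 31 = 222 remain).
February has 28 days (222 − 28 = 194 remain).
March has 31 days (194 − 31 = 163 remain).
April has 30 days (163 − 30 = 133 remain).
May has 31 days (133 − 31 = 102 remain).
June has 30 days (102 − 30 = 72 remain).
July has 31 days (72 − 31 = 41 remain).
August has 31 days (41 − 31 = 10 remain).
10 into September → September 10.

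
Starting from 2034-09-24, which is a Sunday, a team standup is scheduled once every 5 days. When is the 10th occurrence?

The 10th occurrence is 9 intervals after the first: 9 × 5 = 45 days after 2034-09-24.
September has 30 days — 6 days to the end of September leaves 39.
October has 31 days (8 left).
8 days into November → 2034-11-08.

2034-11-08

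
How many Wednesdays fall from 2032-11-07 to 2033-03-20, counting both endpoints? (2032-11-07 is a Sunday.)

2032-11-07 is a Sunday; the first Wednesday on or after it is 2032-11-10 (3 days later).
From 2032-11-10 to 2033-03-20: 20 + 31 + 31 + 28 + 20 = 130 days (rest of November, December, January, February, March).
130 ÷ 7 = 18 full weeks with remainder 4, so 18 more Wednesdays after the first → 19.

19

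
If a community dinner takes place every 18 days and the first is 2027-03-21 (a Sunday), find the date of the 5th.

2027-06-01

The 5th occurrence is 4 intervals after the first: 4 × 18 = 72 days after 2027-03-21.
March has 31 days — 10 days to the end of March leaves 62.
April has 30 days (32 left).
May has 31 days (1 left).
1 day into June → 2027-06-01.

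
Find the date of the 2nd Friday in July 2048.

The first Friday of July 2048 is July 3.
The 2nd Friday is 1 weeks later: 3 + 7 = 10.

10 July 2048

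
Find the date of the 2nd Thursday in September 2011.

September 8, 2011

September 2011 begins on a Thursday, so the first Thursday is September 1.
The 2nd Thursday is 1 weeks later: 1 + 7 = 8.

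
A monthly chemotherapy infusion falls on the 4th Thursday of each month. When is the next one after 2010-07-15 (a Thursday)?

July 2010 starts on a Thursday; its first Thursday is the 1st, so the 4th Thursday is the 22nd — 2010-07-22.
2010-07-22 is after 2010-07-15, so that is the next one.

2010-07-22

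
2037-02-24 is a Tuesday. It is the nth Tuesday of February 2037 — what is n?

4th

Day 24 falls in week ⌈24/7⌉ of the month.
Days 1–7 hold the 1st Tuesday, 8–14 the 2nd, 15–21 the 3rd, 22–28 the 4th, 29–31 the 5th.
24 is in the range for the 4th.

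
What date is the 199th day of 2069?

2069-07-18

January has 31 days (199 − 31 = 168 remain).
February has 28 days (168 − 28 = 140 remain).
March has 31 days (140 − 31 = 109 remain).
April has 30 days (109 − 30 = 79 remain).
May has 31 days (79 − 31 = 48 remain).
June has 30 days (48 − 30 = 18 remain).
18 into July → July 18.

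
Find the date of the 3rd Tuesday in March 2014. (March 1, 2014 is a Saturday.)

March 2014 begins on a Saturday, so the first Tuesday is March 4 (3 days later).
The 3rd Tuesday is 2 weeks later: 4 + 14 = 18.

March 18, 2014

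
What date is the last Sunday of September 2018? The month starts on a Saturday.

September 2018 begins on a Saturday, so the first Sunday is September 2 (1 day later).
September 2018 has 30 days. Adding weeks: 2, 9, 16, 23, 30 — the last one ≤ 30 is the 30th.

September 30, 2018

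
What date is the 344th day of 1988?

9 December 1988

January has 31 days (344 − 31 = 313 remain).
February has 29 days (313 − 29 = 284 remain).
March has 31 days (284 − 31 = 253 remain).
April has 30 days (253 − 30 = 223 remain).
May has 31 days (223 − 31 = 192 remain).
June has 30 days (192 − 30 = 162 remain).
July has 31 days (162 − 31 = 131 remain).
August has 31 days (131 − 31 = 100 remain).
September has 30 days (100 − 30 = 70 remain).
October has 31 days (70 − 31 = 39 remain).
November has 30 days (39 − 30 = 9 remain).
9 into December → December 9.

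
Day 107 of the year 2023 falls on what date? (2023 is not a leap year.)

January has 31 days (107 − 31 = 76 remain).
February has 28 days (76 − 28 = 48 remain).
March has 31 days (48 − 31 = 17 remain).
17 into April → April 17.

2023-04-17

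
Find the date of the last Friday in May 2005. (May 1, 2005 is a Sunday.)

May 27, 2005

May 2005 begins on a Sunday, so the first Friday is May 6 (5 days later).
May 2005 has 31 days. Adding weeks: 6, 13, 20, 27 — the last one ≤ 31 is the 27th.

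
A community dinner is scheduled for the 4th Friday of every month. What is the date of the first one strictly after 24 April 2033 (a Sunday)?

April 2033 starts on a Friday; its first Friday is the 1st, so the 4th Friday is the 22nd — 22 April 2033.
That is not after 24 April 2033, so look at May 2033.
May 2033 starts on a Sunday; its first Friday is the 6th, so the 4th Friday is the 27th — 27 May 2033.

27 May 2033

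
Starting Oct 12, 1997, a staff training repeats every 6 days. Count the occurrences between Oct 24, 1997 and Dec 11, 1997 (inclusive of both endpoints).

Occurrences land 6·i days after Oct 12, 1997 for i = 0, 1, 2, …
Oct 24, 1997 is 12 days after the start; 12 ÷ 6 = 2 remainder 0. First occurrence in the window: #3 on Oct 24, 1997 (2×6 = 12 days in).
Dec 11, 1997 is 60 days after the start; 60 ÷ 6 = 10 remainder 0. Last occurrence in the window: #11 on Dec 11, 1997.
Occurrences #3 through #11: 9 in total.

9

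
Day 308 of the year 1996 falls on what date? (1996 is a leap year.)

January has 31 days (308 − 31 = 277 remain).
February has 29 days (277 − 29 = 248 remain).
March has 31 days (248 − 31 = 217 remain).
April has 30 days (217 − 30 = 187 remain).
May has 31 days (187 − 31 = 156 remain).
June has 30 days (156 − 30 = 126 remain).
July has 31 days (126 − 31 = 95 remain).
August has 31 days (95 − 31 = 64 remain).
September has 30 days (64 − 30 = 34 remain).
October has 31 days (34 − 31 = 3 remain).
3 into November → November 3.

November 3, 1996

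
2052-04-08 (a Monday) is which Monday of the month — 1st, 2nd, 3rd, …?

Day 8 falls in week ⌈8/7⌉ of the month.
Days 1–7 hold the 1st Monday, 8–14 the 2nd, 15–21 the 3rd, 22–28 the 4th, 29–31 the 5th.
8 is in the range for the 2nd.

2nd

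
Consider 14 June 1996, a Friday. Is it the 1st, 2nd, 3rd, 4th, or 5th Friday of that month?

Day 14 falls in week ⌈14/7⌉ of the month.
Days 1–7 hold the 1st Friday, 8–14 the 2nd, 15–21 the 3rd, 22–28 the 4th, 29–31 the 5th.
14 is in the range for the 2nd.

2nd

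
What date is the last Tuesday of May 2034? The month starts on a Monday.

May 2034 begins on a Monday, so the first Tuesday is May 2 (1 day later).
May 2034 has 31 days. Adding weeks: 2, 9, 16, 23, 30 — the last one ≤ 31 is the 30th.

May 30, 2034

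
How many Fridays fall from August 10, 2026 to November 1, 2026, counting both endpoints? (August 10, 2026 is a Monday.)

August 10, 2026 is a Monday; the first Friday on or after it is August 14, 2026 (4 days later).
From August 14, 2026 to November 1, 2026: 17 + 30 + 31 + 1 = 79 days (rest of August, September, October, November).
79 ÷ 7 = 11 full weeks with remainder 2, so 11 more Fridays after the first → 12.

12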